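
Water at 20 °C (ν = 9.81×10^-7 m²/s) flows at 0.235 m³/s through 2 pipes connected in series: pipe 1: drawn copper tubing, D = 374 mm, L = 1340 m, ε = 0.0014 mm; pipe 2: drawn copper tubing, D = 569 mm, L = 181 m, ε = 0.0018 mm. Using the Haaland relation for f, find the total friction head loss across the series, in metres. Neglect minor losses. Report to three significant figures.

H ≈ 10.2 m

Pipe 1: V = 2.139 m/s, Re = 8.16×10^5, ε/D = 3.74×10^-6, f = 0.01205, h_1 = f(L/D)V²/2g = 10.07 m
Pipe 2: V = 0.9242 m/s, Re = 5.36×10^5, ε/D = 3.16×10^-6, f = 0.01294, h_2 = f(L/D)V²/2g = 0.1792 m
Series → Q common, losses add: H = Σh = 10.25 m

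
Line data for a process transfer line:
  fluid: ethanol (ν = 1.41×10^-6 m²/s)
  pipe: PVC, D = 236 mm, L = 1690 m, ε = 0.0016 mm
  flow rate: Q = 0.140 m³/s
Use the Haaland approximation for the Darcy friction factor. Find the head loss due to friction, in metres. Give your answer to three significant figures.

h_f ≈ 48.5 m

V = 4Q/(πD²) = 4·0.140/(π·0.236²) = 3.200 m/s
Re = VD/ν = 3.200·0.236/1.41×10^-6 = 5.36×10^5 → turbulent
ε/D = 0.0016/236 = 6.78×10^-6
Haaland: f = 0.01298
h_f = f(L/D)V²/(2g) = 0.01298·(1690/0.236)·3.200²/(2·9.81) = 48.54 m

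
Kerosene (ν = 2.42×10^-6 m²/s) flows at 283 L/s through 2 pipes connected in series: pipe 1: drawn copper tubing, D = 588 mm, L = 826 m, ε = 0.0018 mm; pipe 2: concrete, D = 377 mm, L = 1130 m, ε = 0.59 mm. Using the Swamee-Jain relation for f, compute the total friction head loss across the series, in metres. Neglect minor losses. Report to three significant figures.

Pipe 1: V = 1.042 m/s, Re = 2.53×10^5, ε/D = 3.06×10^-6, f = 0.01487, h_1 = f(L/D)V²/2g = 1.157 m
Pipe 2: V = 2.535 m/s, Re = 3.95×10^5, ε/D = 0.00156, f = 0.02264, h_2 = f(L/D)V²/2g = 22.23 m
Series → Q common, losses add: H = Σh = 23.39 m

H ≈ 23.4 m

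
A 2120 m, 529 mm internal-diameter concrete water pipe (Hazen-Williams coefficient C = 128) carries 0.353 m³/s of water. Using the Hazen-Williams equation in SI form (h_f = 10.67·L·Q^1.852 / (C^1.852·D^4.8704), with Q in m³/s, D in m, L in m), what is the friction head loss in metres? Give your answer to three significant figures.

h_f ≈ 9.15 m

h_f = 10.67·2120·0.353^1.852 / (128^1.852·0.529^4.8704) = 9.148 m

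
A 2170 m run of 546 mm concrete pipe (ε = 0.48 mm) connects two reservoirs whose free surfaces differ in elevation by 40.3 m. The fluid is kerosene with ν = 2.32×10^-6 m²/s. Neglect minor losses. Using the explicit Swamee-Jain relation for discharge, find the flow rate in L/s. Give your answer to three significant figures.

Q ≈ 748 L/s

Swamee-Jain (Type II): Q = -0.965·√(gD⁵h_f/L)·ln[ε/(3.7D) + √(3.17ν²L/(gD³h_f))]
√(gD⁵h_f/L) = √(9.81·0.546⁵·40.3/2170) = 0.09402
ε/(3.7D) = 2.38×10^-4; √(3.17ν²L/(gD³h_f)) = 2.40×10^-5
Q = -0.965·0.09402·ln(2.616×10^-4) = 0.7484 m³/s
Check: V = 3.20 m/s, Re = 7.52×10^5, f = 0.01958, h_f = 40.5 m ≈ 40.3 m ✓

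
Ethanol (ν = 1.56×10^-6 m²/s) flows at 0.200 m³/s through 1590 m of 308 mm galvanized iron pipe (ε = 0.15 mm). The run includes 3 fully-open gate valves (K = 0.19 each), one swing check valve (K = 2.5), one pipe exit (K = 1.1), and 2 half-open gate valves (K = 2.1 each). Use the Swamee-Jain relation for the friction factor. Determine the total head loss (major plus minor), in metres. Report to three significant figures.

H_L ≈ 36.5 m

V = 4Q/(πD²) = 2.684 m/s; V²/2g = 0.3673 m
Re = 5.30×10^5, ε/D = 4.87×10^-4 → f = 0.01764 (Swamee-Jain)
Major: h_f = f(L/D)·V²/2g = 0.01764·5162·0.3673 = 33.45 m
Minor: ΣK = 8.37; h_m = ΣK·V²/2g = 3.074 m
Total H_L = 33.45 + 3.074 = 36.52 m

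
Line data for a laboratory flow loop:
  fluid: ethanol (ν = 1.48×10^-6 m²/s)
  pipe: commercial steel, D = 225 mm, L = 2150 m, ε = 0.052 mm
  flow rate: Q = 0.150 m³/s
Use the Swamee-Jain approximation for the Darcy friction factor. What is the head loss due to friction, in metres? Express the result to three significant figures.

V = 4Q/(πD²) = 4·0.150/(π·0.225²) = 3.773 m/s
Re = VD/ν = 3.773·0.225/1.48×10^-6 = 5.74×10^5 → turbulent
ε/D = 0.052/225 = 2.31×10^-4
Swamee-Jain: f = 0.01563
h_f = f(L/D)V²/(2g) = 0.01563·(2150/0.225)·3.773²/(2·9.81) = 108.3 m

h_f ≈ 108 m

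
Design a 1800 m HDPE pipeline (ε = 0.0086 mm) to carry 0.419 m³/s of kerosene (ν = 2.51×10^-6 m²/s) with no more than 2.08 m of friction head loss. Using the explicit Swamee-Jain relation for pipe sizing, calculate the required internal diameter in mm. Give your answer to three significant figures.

Swamee-Jain (Type III): D = 0.66·[ε^1.25·(LQ²/(gh_f))^4.75 + ν·Q^9.4·(L/(gh_f))^5.2]^0.04
LQ²/(gh_f) = 15.49; L/(gh_f) = 88.21
Term 1 = ε^1.25·(…)^4.75 = 0.209; Term 2 = ν·Q^9.4·(…)^5.2 = 9.23
D = 0.66·(0.209 + 9.23)^0.04 = 0.7220 m = 722 mm
Check: V = 1.02 m/s, Re = 2.94×10^5, f = 0.01456, h_f = 1.94 m ≈ 2.08 m ✓

D ≈ 722 mm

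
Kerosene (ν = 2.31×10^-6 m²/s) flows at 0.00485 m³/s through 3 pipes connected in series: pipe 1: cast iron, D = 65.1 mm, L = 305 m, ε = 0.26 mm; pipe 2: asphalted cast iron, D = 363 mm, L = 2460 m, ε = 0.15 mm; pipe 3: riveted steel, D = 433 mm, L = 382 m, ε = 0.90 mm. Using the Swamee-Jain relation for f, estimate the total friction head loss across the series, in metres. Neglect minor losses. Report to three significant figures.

H ≈ 15.9 m

Pipe 1: V = 1.457 m/s, Re = 4.11×10^4, ε/D = 0.00399, f = 0.03125, h_1 = f(L/D)V²/2g = 15.84 m
Pipe 2: V = 0.04686 m/s, Re = 7360, ε/D = 4.13×10^-4, f = 0.03438, h_2 = f(L/D)V²/2g = 0.02608 m
Pipe 3: V = 0.03294 m/s, Re = 6170, ε/D = 0.00208, f = 0.03830, h_3 = f(L/D)V²/2g = 0.001868 m
Series → Q common, losses add: H = Σh = 15.87 m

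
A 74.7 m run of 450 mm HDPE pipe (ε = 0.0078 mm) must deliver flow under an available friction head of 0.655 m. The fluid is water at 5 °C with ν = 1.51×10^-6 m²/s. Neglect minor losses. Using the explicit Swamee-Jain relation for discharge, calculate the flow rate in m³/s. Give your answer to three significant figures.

Swamee-Jain (Type II): Q = -0.965·√(gD⁵h_f/L)·ln[ε/(3.7D) + √(3.17ν²L/(gD³h_f))]
√(gD⁵h_f/L) = √(9.81·0.450⁵·0.655/74.7) = 0.03984
ε/(3.7D) = 4.68×10^-6; √(3.17ν²L/(gD³h_f)) = 3.04×10^-5
Q = -0.965·0.03984·ln(3.505×10^-5) = 0.3944 m³/s
Check: V = 2.48 m/s, Re = 7.39×10^5, f = 0.01257, h_f = 0.654 m ≈ 0.655 m ✓

Q ≈ 0.394 m³/s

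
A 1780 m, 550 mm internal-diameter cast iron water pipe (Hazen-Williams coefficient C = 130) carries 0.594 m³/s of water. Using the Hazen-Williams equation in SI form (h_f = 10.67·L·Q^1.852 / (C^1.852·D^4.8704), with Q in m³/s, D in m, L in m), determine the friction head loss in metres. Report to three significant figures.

h_f = 10.67·1780·0.594^1.852 / (130^1.852·0.550^4.8704) = 16.19 m

h_f ≈ 16.2 m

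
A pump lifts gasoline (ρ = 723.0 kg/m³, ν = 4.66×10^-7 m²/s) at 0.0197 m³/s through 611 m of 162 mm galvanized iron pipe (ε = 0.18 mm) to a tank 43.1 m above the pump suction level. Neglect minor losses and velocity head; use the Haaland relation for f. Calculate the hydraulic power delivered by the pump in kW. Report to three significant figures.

P_hyd ≈ 6.54 kW

V = 4Q/(πD²) = 0.9558 m/s; Re = 3.32×10^5; ε/D = 0.00111; f = 0.02091
h_f = f(L/D)V²/2g = 3.671 m
Total head H = z + h_f = 43.1 + 3.671 = 46.77 m
P_hyd = ρgQH = 723.0·9.81·0.0197·46.77 = 6.535 kW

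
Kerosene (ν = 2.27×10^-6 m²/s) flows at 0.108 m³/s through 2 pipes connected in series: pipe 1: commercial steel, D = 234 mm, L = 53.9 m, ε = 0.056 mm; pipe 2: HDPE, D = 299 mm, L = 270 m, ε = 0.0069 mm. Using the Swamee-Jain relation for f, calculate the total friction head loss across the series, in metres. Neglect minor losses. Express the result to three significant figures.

Pipe 1: V = 2.511 m/s, Re = 2.59×10^5, ε/D = 2.39×10^-4, f = 0.01688, h_1 = f(L/D)V²/2g = 1.250 m
Pipe 2: V = 1.538 m/s, Re = 2.03×10^5, ε/D = 2.31×10^-5, f = 0.01571, h_2 = f(L/D)V²/2g = 1.710 m
Series → Q common, losses add: H = Σh = 2.960 m

H ≈ 2.96 m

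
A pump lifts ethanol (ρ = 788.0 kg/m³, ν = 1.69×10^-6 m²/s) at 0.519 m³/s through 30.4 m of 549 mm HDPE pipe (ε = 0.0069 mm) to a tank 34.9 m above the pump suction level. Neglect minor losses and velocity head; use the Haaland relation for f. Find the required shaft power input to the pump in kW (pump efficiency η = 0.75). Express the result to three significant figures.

P_shaft ≈ 188 kW

V = 4Q/(πD²) = 2.192 m/s; Re = 7.12×10^5; ε/D = 1.26×10^-5; f = 0.01246
h_f = f(L/D)V²/2g = 0.1690 m
Total head H = z + h_f = 34.9 + 0.1690 = 35.07 m
P_hyd = ρgQH = 788.0·9.81·0.519·35.07 = 140.7 kW
P_shaft = P_hyd/η = 140.7/0.75 = 187.6 kW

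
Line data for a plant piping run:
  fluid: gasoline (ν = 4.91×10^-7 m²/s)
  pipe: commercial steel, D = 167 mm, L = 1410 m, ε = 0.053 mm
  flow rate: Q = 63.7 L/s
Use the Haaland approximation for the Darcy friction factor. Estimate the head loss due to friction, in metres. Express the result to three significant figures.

h_f ≈ 57.4 m

V = 4Q/(πD²) = 4·0.0637/(π·0.167²) = 2.908 m/s
Re = VD/ν = 2.908·0.167/4.91×10^-7 = 9.89×10^5 → turbulent
ε/D = 0.053/167 = 3.17×10^-4
Haaland: f = 0.01576
h_f = f(L/D)V²/(2g) = 0.01576·(1410/0.167)·2.908²/(2·9.81) = 57.37 m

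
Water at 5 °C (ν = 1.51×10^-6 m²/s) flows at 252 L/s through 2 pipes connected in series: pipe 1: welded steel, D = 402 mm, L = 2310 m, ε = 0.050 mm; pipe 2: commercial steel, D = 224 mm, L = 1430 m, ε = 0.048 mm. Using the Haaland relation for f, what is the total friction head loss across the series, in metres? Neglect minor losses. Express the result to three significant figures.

Pipe 1: V = 1.985 m/s, Re = 5.29×10^5, ε/D = 1.24×10^-4, f = 0.01445, h_1 = f(L/D)V²/2g = 16.68 m
Pipe 2: V = 6.395 m/s, Re = 9.49×10^5, ε/D = 2.14×10^-4, f = 0.01479, h_2 = f(L/D)V²/2g = 196.8 m
Series → Q common, losses add: H = Σh = 213.5 m

H ≈ 214 m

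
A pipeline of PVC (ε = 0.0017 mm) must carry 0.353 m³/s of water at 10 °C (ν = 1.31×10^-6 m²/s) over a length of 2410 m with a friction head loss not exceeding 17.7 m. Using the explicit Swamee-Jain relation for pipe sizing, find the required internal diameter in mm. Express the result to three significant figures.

D ≈ 449 mm

Swamee-Jain (Type III): D = 0.66·[ε^1.25·(LQ²/(gh_f))^4.75 + ν·Q^9.4·(L/(gh_f))^5.2]^0.04
LQ²/(gh_f) = 1.730; L/(gh_f) = 13.88
Term 1 = ε^1.25·(…)^4.75 = 8.28×10^-7; Term 2 = ν·Q^9.4·(…)^5.2 = 6.41×10^-5
D = 0.66·(8.28×10^-7 + 6.41×10^-5)^0.04 = 0.4488 m = 449 mm
Check: V = 2.23 m/s, Re = 7.65×10^5, f = 0.01223, h_f = 16.7 m ≈ 17.7 m ✓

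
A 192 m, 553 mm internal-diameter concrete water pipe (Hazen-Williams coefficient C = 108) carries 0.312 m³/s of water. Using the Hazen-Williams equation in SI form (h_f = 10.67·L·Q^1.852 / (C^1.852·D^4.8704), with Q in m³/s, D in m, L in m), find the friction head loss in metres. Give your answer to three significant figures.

h_f = 10.67·192·0.312^1.852 / (108^1.852·0.553^4.8704) = 0.7274 m

h_f ≈ 0.727 m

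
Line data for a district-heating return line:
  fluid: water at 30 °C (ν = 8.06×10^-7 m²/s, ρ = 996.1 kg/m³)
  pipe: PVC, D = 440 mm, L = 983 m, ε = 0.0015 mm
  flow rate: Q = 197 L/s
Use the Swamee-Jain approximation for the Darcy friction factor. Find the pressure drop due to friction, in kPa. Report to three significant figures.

V = 4Q/(πD²) = 4·0.197/(π·0.440²) = 1.296 m/s
Re = VD/ν = 1.296·0.440/8.06×10^-7 = 7.07×10^5 → turbulent
ε/D = 0.0015/440 = 3.41×10^-6
Swamee-Jain: f = 0.01238
h_f = f(L/D)V²/(2g) = 0.01238·(983/0.440)·1.296²/(2·9.81) = 2.367 m
Δp = ρg·h_f = 996.1·9.81·2.367 = 23.13 kPa

Δp ≈ 23.1 kPa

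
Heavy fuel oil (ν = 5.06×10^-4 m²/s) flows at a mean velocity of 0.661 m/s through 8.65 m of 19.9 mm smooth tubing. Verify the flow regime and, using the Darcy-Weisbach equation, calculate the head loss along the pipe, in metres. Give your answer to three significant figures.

Re = VD/ν = 0.661·0.01990/5.06×10^-4 = 26.0 → laminar (Re < 2300)
f = 64/Re = 2.462
h_f = f(L/D)V²/(2g) = 2.462·(8.65/0.01990)·0.661²/(2·9.81) = 23.83 m

h_f ≈ 23.8 m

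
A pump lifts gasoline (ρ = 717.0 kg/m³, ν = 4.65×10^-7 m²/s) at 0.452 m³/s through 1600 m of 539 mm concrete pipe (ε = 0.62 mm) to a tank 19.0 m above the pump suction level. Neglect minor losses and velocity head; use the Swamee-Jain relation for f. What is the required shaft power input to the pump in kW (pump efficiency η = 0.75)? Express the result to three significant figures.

P_shaft ≈ 132 kW

V = 4Q/(πD²) = 1.981 m/s; Re = 2.30×10^6; ε/D = 0.00115; f = 0.02050
h_f = f(L/D)V²/2g = 12.17 m
Total head H = z + h_f = 19.0 + 12.17 = 31.17 m
P_hyd = ρgQH = 717.0·9.81·0.452·31.17 = 99.09 kW
P_shaft = P_hyd/η = 99.09/0.75 = 132.1 kW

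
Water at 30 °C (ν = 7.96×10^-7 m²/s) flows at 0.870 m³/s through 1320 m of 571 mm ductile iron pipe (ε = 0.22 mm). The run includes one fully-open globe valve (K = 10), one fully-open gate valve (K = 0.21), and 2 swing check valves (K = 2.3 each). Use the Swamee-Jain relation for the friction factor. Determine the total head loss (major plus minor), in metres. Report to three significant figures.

V = 4Q/(πD²) = 3.397 m/s; V²/2g = 0.5883 m
Re = 2.44×10^6, ε/D = 3.85×10^-4 → f = 0.01609 (Swamee-Jain)
Major: h_f = f(L/D)·V²/2g = 0.01609·2312·0.5883 = 21.88 m
Minor: ΣK = 14.8; h_m = ΣK·V²/2g = 8.713 m
Total H_L = 21.88 + 8.713 = 30.60 m

H_L ≈ 30.6 m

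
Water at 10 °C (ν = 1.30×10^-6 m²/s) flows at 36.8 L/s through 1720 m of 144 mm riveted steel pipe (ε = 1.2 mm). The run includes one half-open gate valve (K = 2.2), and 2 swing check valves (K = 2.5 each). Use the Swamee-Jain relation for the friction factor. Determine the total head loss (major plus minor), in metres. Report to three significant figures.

H_L ≈ 114 m

V = 4Q/(πD²) = 2.260 m/s; V²/2g = 0.2602 m
Re = 2.50×10^5, ε/D = 0.00833 → f = 0.03608 (Swamee-Jain)
Major: h_f = f(L/D)·V²/2g = 0.03608·11944·0.2602 = 112.1 m
Minor: ΣK = 7.20; h_m = ΣK·V²/2g = 1.874 m
Total H_L = 112.1 + 1.874 = 114.0 m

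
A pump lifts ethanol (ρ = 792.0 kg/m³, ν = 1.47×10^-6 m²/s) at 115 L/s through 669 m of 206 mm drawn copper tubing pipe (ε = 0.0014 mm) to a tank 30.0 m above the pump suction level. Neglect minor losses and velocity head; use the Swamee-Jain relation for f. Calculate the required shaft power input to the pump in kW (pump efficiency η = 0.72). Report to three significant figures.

P_shaft ≈ 69.7 kW

V = 4Q/(πD²) = 3.450 m/s; Re = 4.84×10^5; ε/D = 6.80×10^-6; f = 0.01328
h_f = f(L/D)V²/2g = 26.16 m
Total head H = z + h_f = 30.0 + 26.16 = 56.16 m
P_hyd = ρgQH = 792.0·9.81·0.115·56.16 = 50.18 kW
P_shaft = P_hyd/η = 50.18/0.72 = 69.70 kW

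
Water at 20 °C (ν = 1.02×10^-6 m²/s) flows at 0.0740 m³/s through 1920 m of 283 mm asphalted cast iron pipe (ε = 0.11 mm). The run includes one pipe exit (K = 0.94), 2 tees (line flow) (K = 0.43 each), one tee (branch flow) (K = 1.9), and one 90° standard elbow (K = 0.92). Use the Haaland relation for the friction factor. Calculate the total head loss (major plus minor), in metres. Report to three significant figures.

H_L ≈ 8.60 m

V = 4Q/(πD²) = 1.176 m/s; V²/2g = 0.07054 m
Re = 3.26×10^5, ε/D = 3.89×10^-4 → f = 0.01729 (Haaland)
Major: h_f = f(L/D)·V²/2g = 0.01729·6784·0.07054 = 8.273 m
Minor: ΣK = 4.62; h_m = ΣK·V²/2g = 0.3259 m
Total H_L = 8.273 + 0.3259 = 8.598 m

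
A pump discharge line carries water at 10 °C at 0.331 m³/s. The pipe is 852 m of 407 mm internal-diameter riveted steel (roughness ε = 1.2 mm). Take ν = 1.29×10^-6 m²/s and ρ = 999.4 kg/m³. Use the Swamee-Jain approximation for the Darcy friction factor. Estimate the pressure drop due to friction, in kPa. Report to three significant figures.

Δp ≈ 178 kPa

V = 4Q/(πD²) = 4·0.331/(π·0.407²) = 2.544 m/s
Re = VD/ν = 2.544·0.407/1.29×10^-6 = 8.03×10^5 → turbulent
ε/D = 1.2/407 = 0.00295
Swamee-Jain: f = 0.02629
h_f = f(L/D)V²/(2g) = 0.02629·(852/0.407)·2.544²/(2·9.81) = 18.16 m
Δp = ρg·h_f = 999.4·9.81·18.16 = 178.0 kPa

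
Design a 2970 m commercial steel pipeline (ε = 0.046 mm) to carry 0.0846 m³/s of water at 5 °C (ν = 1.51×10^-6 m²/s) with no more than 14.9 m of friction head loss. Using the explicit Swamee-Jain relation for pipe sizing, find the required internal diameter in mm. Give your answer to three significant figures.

D ≈ 290 mm

Swamee-Jain (Type III): D = 0.66·[ε^1.25·(LQ²/(gh_f))^4.75 + ν·Q^9.4·(L/(gh_f))^5.2]^0.04
LQ²/(gh_f) = 0.1454; L/(gh_f) = 20.32
Term 1 = ε^1.25·(…)^4.75 = 3.99×10^-10; Term 2 = ν·Q^9.4·(…)^5.2 = 7.89×10^-10
D = 0.66·(3.99×10^-10 + 7.89×10^-10)^0.04 = 0.2901 m = 290 mm
Check: V = 1.28 m/s, Re = 2.46×10^5, f = 0.01637, h_f = 14.0 m ≈ 14.9 m ✓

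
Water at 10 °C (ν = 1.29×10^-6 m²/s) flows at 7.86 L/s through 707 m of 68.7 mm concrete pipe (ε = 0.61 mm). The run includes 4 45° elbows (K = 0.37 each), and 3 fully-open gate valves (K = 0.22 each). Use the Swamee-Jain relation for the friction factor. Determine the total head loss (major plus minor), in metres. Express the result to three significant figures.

H_L ≈ 88.3 m

V = 4Q/(πD²) = 2.120 m/s; V²/2g = 0.2292 m
Re = 1.13×10^5, ε/D = 0.00888 → f = 0.03723 (Swamee-Jain)
Major: h_f = f(L/D)·V²/2g = 0.03723·10291·0.2292 = 87.80 m
Minor: ΣK = 2.14; h_m = ΣK·V²/2g = 0.4904 m
Total H_L = 87.80 + 0.4904 = 88.29 m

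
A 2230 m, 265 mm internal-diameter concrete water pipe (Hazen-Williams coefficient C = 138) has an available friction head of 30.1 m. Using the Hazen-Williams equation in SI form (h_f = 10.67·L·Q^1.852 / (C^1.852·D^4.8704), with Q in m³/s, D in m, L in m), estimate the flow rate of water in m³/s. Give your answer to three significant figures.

Rearranging: Q = [h_f·C^1.852·D^4.8704 / (10.67·L)]^(1/1.852)
Q = [30.1·138^1.852·0.265^4.8704 / (10.67·2230)]^0.540 = 0.1144 m³/s

Q ≈ 0.114 m³/s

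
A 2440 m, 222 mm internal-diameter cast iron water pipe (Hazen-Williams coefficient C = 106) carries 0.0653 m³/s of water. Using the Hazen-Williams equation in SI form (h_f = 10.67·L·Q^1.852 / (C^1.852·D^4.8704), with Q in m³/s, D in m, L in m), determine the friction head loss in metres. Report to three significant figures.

h_f = 10.67·2440·0.0653^1.852 / (106^1.852·0.222^4.8704) = 45.02 m

h_f ≈ 45.0 m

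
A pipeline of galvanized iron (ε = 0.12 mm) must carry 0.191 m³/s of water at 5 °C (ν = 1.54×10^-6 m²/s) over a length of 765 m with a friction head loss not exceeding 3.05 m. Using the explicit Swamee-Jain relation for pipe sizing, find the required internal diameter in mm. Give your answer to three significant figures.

D ≈ 423 mm

Swamee-Jain (Type III): D = 0.66·[ε^1.25·(LQ²/(gh_f))^4.75 + ν·Q^9.4·(L/(gh_f))^5.2]^0.04
LQ²/(gh_f) = 0.9327; L/(gh_f) = 25.57
Term 1 = ε^1.25·(…)^4.75 = 9.02×10^-6; Term 2 = ν·Q^9.4·(…)^5.2 = 5.61×10^-6
D = 0.66·(9.02×10^-6 + 5.61×10^-6)^0.04 = 0.4228 m = 423 mm
Check: V = 1.36 m/s, Re = 3.73×10^5, f = 0.01662, h_f = 2.84 m ≈ 3.05 m ✓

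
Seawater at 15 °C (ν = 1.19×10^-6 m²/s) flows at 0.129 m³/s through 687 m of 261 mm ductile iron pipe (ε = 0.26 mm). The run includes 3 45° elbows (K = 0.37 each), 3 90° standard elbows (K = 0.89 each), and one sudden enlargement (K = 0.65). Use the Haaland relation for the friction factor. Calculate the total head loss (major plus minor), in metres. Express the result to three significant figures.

H_L ≈ 17.0 m

V = 4Q/(πD²) = 2.411 m/s; V²/2g = 0.2963 m
Re = 5.29×10^5, ε/D = 9.96×10^-4 → f = 0.02015 (Haaland)
Major: h_f = f(L/D)·V²/2g = 0.02015·2632·0.2963 = 15.72 m
Minor: ΣK = 4.43; h_m = ΣK·V²/2g = 1.313 m
Total H_L = 15.72 + 1.313 = 17.03 m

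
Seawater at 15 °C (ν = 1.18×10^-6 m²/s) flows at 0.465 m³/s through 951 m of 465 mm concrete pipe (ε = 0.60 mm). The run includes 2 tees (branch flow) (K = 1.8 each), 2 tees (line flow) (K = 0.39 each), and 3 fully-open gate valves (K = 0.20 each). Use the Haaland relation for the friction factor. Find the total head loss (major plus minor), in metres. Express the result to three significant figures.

V = 4Q/(πD²) = 2.738 m/s; V²/2g = 0.3821 m
Re = 1.08×10^6, ε/D = 0.00129 → f = 0.02116 (Haaland)
Major: h_f = f(L/D)·V²/2g = 0.02116·2045·0.3821 = 16.54 m
Minor: ΣK = 4.98; h_m = ΣK·V²/2g = 1.903 m
Total H_L = 16.54 + 1.903 = 18.44 m

H_L ≈ 18.4 m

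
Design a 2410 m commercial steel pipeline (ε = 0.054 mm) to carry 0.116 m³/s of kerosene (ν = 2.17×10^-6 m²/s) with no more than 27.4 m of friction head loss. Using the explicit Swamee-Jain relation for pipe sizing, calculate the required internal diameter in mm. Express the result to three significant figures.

D ≈ 281 mm

Swamee-Jain (Type III): D = 0.66·[ε^1.25·(LQ²/(gh_f))^4.75 + ν·Q^9.4·(L/(gh_f))^5.2]^0.04
LQ²/(gh_f) = 0.1206; L/(gh_f) = 8.966
Term 1 = ε^1.25·(…)^4.75 = 2.01×10^-10; Term 2 = ν·Q^9.4·(…)^5.2 = 3.13×10^-10
D = 0.66·(2.01×10^-10 + 3.13×10^-10)^0.04 = 0.2805 m = 281 mm
Check: V = 1.88 m/s, Re = 2.43×10^5, f = 0.01666, h_f = 25.7 m ≈ 27.4 m ✓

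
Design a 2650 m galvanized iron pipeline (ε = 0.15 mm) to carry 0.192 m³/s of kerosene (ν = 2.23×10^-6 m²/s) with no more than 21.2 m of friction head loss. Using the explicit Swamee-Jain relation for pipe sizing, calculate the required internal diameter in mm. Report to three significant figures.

D ≈ 374 mm

Swamee-Jain (Type III): D = 0.66·[ε^1.25·(LQ²/(gh_f))^4.75 + ν·Q^9.4·(L/(gh_f))^5.2]^0.04
LQ²/(gh_f) = 0.4697; L/(gh_f) = 12.74
Term 1 = ε^1.25·(…)^4.75 = 4.59×10^-7; Term 2 = ν·Q^9.4·(…)^5.2 = 2.28×10^-7
D = 0.66·(4.59×10^-7 + 2.28×10^-7)^0.04 = 0.3741 m = 374 mm
Check: V = 1.75 m/s, Re = 2.93×10^5, f = 0.01777, h_f = 19.6 m ≈ 21.2 m ✓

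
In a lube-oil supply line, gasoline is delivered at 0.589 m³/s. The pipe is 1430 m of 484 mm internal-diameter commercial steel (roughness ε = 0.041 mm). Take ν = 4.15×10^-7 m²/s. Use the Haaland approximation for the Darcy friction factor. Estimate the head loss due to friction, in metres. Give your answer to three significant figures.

h_f ≈ 18.7 m

V = 4Q/(πD²) = 4·0.589/(π·0.484²) = 3.201 m/s
Re = VD/ν = 3.201·0.484/4.15×10^-7 = 3.73×10^6 → turbulent
ε/D = 0.041/484 = 8.47×10^-5
Haaland: f = 0.01210
h_f = f(L/D)V²/(2g) = 0.01210·(1430/0.484)·3.201²/(2·9.81) = 18.68 m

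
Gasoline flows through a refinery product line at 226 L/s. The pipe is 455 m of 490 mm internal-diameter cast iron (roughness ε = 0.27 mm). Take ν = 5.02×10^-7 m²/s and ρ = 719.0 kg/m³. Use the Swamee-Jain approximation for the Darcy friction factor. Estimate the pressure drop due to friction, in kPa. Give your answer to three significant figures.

V = 4Q/(πD²) = 4·0.226/(π·0.490²) = 1.198 m/s
Re = VD/ν = 1.198·0.490/5.02×10^-7 = 1.17×10^6 → turbulent
ε/D = 0.27/490 = 5.51×10^-4
Swamee-Jain: f = 0.01756
h_f = f(L/D)V²/(2g) = 0.01756·(455/0.490)·1.198²/(2·9.81) = 1.194 m
Δp = ρg·h_f = 719.0·9.81·1.194 = 8.422 kPa

Δp ≈ 8.42 kPa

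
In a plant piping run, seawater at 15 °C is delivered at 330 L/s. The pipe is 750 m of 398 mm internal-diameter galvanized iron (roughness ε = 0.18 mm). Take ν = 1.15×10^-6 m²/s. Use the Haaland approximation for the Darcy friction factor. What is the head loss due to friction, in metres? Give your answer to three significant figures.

V = 4Q/(πD²) = 4·0.330/(π·0.398²) = 2.653 m/s
Re = VD/ν = 2.653·0.398/1.15×10^-6 = 9.18×10^5 → turbulent
ε/D = 0.18/398 = 4.52×10^-4
Haaland: f = 0.01688
h_f = f(L/D)V²/(2g) = 0.01688·(750/0.398)·2.653²/(2·9.81) = 11.40 m

h_f ≈ 11.4 m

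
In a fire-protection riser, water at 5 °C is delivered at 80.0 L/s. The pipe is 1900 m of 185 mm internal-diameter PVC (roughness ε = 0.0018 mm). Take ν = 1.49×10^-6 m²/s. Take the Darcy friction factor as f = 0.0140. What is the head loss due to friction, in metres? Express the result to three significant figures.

h_f ≈ 64.9 m

V = 4Q/(πD²) = 4·0.0800/(π·0.185²) = 2.976 m/s
h_f = f(L/D)V²/(2g) = 0.01400·(1900/0.185)·2.976²/(2·9.81) = 64.91 m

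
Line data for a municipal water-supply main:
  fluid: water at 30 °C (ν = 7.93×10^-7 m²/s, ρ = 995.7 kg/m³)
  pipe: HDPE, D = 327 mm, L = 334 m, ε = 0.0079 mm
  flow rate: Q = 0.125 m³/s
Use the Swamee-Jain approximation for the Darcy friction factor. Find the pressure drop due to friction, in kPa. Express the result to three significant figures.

Δp ≈ 14.7 kPa

V = 4Q/(πD²) = 4·0.125/(π·0.327²) = 1.488 m/s
Re = VD/ν = 1.488·0.327/7.93×10^-7 = 6.14×10^5 → turbulent
ε/D = 0.0079/327 = 2.42×10^-5
Swamee-Jain: f = 0.01305
h_f = f(L/D)V²/(2g) = 0.01305·(334/0.327)·1.488²/(2·9.81) = 1.505 m
Δp = ρg·h_f = 995.7·9.81·1.505 = 14.70 kPa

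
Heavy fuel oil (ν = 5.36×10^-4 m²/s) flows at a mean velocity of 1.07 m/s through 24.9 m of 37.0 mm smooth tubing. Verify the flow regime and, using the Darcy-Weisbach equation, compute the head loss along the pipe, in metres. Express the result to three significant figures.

h_f ≈ 34.0 m

Re = VD/ν = 1.07·0.03700/5.36×10^-4 = 73.9 → laminar (Re < 2300)
f = 64/Re = 0.8665
h_f = f(L/D)V²/(2g) = 0.8665·(24.9/0.03700)·1.07²/(2·9.81) = 34.03 m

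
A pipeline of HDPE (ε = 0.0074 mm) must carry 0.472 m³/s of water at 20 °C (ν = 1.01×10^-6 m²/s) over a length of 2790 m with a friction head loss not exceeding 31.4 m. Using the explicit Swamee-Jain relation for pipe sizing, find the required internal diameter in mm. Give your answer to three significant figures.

Swamee-Jain (Type III): D = 0.66·[ε^1.25·(LQ²/(gh_f))^4.75 + ν·Q^9.4·(L/(gh_f))^5.2]^0.04
LQ²/(gh_f) = 2.018; L/(gh_f) = 9.057
Term 1 = ε^1.25·(…)^4.75 = 1.08×10^-5; Term 2 = ν·Q^9.4·(…)^5.2 = 8.24×10^-5
D = 0.66·(1.08×10^-5 + 8.24×10^-5)^0.04 = 0.4553 m = 455 mm
Check: V = 2.90 m/s, Re = 1.31×10^6, f = 0.01156, h_f = 30.3 m ≈ 31.4 m ✓

D ≈ 455 mm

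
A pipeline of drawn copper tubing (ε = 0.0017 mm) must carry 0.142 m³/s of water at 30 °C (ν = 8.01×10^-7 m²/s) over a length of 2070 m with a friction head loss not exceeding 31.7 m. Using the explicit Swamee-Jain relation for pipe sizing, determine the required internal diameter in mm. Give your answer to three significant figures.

Swamee-Jain (Type III): D = 0.66·[ε^1.25·(LQ²/(gh_f))^4.75 + ν·Q^9.4·(L/(gh_f))^5.2]^0.04
LQ²/(gh_f) = 0.1342; L/(gh_f) = 6.656
Term 1 = ε^1.25·(…)^4.75 = 4.42×10^-12; Term 2 = ν·Q^9.4·(…)^5.2 = 1.64×10^-10
D = 0.66·(4.42×10^-12 + 1.64×10^-10)^0.04 = 0.2683 m = 268 mm
Check: V = 2.51 m/s, Re = 8.41×10^5, f = 0.01209, h_f = 30.0 m ≈ 31.7 m ✓

D ≈ 268 mm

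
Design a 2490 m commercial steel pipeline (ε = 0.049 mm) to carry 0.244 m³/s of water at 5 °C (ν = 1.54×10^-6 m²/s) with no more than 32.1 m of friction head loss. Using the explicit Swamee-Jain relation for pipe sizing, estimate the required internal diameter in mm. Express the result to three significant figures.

D ≈ 359 mm

Swamee-Jain (Type III): D = 0.66·[ε^1.25·(LQ²/(gh_f))^4.75 + ν·Q^9.4·(L/(gh_f))^5.2]^0.04
LQ²/(gh_f) = 0.4708; L/(gh_f) = 7.907
Term 1 = ε^1.25·(…)^4.75 = 1.14×10^-7; Term 2 = ν·Q^9.4·(…)^5.2 = 1.26×10^-7
D = 0.66·(1.14×10^-7 + 1.26×10^-7)^0.04 = 0.3587 m = 359 mm
Check: V = 2.41 m/s, Re = 5.62×10^5, f = 0.01470, h_f = 30.3 m ≈ 32.1 m ✓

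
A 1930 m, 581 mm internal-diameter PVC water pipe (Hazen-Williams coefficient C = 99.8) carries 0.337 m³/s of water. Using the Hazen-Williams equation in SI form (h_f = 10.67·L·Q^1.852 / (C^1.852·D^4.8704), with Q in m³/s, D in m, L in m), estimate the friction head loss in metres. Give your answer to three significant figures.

h_f ≈ 7.67 m

h_f = 10.67·1930·0.337^1.852 / (99.8^1.852·0.581^4.8704) = 7.675 m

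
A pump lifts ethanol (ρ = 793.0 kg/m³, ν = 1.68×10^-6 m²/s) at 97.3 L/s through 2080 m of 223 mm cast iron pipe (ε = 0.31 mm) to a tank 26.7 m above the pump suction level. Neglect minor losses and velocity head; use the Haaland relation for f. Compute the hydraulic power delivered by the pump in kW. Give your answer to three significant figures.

V = 4Q/(πD²) = 2.491 m/s; Re = 3.31×10^5; ε/D = 0.00139; f = 0.02197
h_f = f(L/D)V²/2g = 64.83 m
Total head H = z + h_f = 26.7 + 64.83 = 91.53 m
P_hyd = ρgQH = 793.0·9.81·0.0973·91.53 = 69.28 kW

P_hyd ≈ 69.3 kW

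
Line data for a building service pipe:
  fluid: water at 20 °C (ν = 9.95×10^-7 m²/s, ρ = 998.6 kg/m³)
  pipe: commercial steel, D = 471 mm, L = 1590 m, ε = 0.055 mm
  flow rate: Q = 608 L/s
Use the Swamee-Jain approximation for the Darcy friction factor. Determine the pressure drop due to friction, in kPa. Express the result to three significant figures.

Δp ≈ 273 kPa

V = 4Q/(πD²) = 4·0.608/(π·0.471²) = 3.490 m/s
Re = VD/ν = 3.490·0.471/9.95×10^-7 = 1.65×10^6 → turbulent
ε/D = 0.055/471 = 1.17×10^-4
Swamee-Jain: f = 0.01330
h_f = f(L/D)V²/(2g) = 0.01330·(1590/0.471)·3.490²/(2·9.81) = 27.86 m
Δp = ρg·h_f = 998.6·9.81·27.86 = 272.9 kPa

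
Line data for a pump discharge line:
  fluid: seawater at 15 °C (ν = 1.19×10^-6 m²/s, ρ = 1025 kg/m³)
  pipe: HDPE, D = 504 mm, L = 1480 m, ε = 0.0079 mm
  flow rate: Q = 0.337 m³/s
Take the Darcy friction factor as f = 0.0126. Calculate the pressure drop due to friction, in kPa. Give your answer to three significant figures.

V = 4Q/(πD²) = 4·0.337/(π·0.504²) = 1.689 m/s
h_f = f(L/D)V²/(2g) = 0.01260·(1480/0.504)·1.689²/(2·9.81) = 5.381 m
Δp = ρg·h_f = 1025·9.81·5.381 = 54.11 kPa

Δp ≈ 54.1 kPa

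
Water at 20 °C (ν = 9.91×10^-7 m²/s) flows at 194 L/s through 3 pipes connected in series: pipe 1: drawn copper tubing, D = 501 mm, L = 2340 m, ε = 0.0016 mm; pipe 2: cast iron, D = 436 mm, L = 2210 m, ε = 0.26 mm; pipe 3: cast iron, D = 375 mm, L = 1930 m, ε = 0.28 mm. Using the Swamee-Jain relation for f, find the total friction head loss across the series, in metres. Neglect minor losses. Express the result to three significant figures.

Pipe 1: V = 0.9841 m/s, Re = 4.98×10^5, ε/D = 3.19×10^-6, f = 0.01315, h_1 = f(L/D)V²/2g = 3.033 m
Pipe 2: V = 1.299 m/s, Re = 5.72×10^5, ε/D = 5.96×10^-4, f = 0.01825, h_2 = f(L/D)V²/2g = 7.960 m
Pipe 3: V = 1.757 m/s, Re = 6.65×10^5, ε/D = 7.47×10^-4, f = 0.01898, h_3 = f(L/D)V²/2g = 15.36 m
Series → Q common, losses add: H = Σh = 26.35 m

H ≈ 26.4 m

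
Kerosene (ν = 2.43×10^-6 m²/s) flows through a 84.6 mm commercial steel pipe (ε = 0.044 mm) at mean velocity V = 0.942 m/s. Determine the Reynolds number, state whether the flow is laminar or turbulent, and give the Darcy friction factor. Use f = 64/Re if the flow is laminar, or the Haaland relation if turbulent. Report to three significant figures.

Re = VD/ν = 0.9420·0.0846/2.43×10^-6 = 3.28×10^4
Re > 4000 → turbulent; ε/D = 5.20×10^-4
Haaland: f = 0.02409

Re ≈ 3.28×10^4; turbulent; f ≈ 0.0241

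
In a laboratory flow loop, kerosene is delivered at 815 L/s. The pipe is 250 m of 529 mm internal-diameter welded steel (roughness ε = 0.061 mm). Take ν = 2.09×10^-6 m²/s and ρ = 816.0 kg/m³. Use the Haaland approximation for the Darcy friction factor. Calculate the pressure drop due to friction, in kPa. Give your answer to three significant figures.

Δp ≈ 36.1 kPa

V = 4Q/(πD²) = 4·0.815/(π·0.529²) = 3.708 m/s
Re = VD/ν = 3.708·0.529/2.09×10^-6 = 9.39×10^5 → turbulent
ε/D = 0.061/529 = 1.15×10^-4
Haaland: f = 0.01361
h_f = f(L/D)V²/(2g) = 0.01361·(250/0.529)·3.708²/(2·9.81) = 4.508 m
Δp = ρg·h_f = 816.0·9.81·4.508 = 36.09 kPa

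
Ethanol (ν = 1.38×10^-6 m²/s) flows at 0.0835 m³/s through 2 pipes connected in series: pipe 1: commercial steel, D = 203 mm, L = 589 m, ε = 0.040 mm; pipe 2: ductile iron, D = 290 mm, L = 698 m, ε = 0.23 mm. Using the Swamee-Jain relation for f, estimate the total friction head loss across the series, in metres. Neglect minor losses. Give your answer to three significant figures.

H ≈ 19.6 m

Pipe 1: V = 2.580 m/s, Re = 3.80×10^5, ε/D = 1.97×10^-4, f = 0.01589, h_1 = f(L/D)V²/2g = 15.64 m
Pipe 2: V = 1.264 m/s, Re = 2.66×10^5, ε/D = 7.93×10^-4, f = 0.01997, h_2 = f(L/D)V²/2g = 3.915 m
Series → Q common, losses add: H = Σh = 19.55 m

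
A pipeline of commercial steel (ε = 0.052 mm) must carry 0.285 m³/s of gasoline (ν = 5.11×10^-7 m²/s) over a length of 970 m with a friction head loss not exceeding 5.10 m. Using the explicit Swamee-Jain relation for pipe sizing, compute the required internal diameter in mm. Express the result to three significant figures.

D ≈ 447 mm

Swamee-Jain (Type III): D = 0.66·[ε^1.25·(LQ²/(gh_f))^4.75 + ν·Q^9.4·(L/(gh_f))^5.2]^0.04
LQ²/(gh_f) = 1.575; L/(gh_f) = 19.39
Term 1 = ε^1.25·(…)^4.75 = 3.82×10^-5; Term 2 = ν·Q^9.4·(…)^5.2 = 1.90×10^-5
D = 0.66·(3.82×10^-5 + 1.90×10^-5)^0.04 = 0.4465 m = 447 mm
Check: V = 1.82 m/s, Re = 1.59×10^6, f = 0.01332, h_f = 4.89 m ≈ 5.10 m ✓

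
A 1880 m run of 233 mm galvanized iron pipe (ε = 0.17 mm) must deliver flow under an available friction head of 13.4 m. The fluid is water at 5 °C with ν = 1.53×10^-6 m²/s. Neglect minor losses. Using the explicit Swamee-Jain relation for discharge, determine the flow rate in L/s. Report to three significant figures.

Q ≈ 54.5 L/s

Swamee-Jain (Type II): Q = -0.965·√(gD⁵h_f/L)·ln[ε/(3.7D) + √(3.17ν²L/(gD³h_f))]
√(gD⁵h_f/L) = √(9.81·0.233⁵·13.4/1880) = 0.006929
ε/(3.7D) = 1.97×10^-4; √(3.17ν²L/(gD³h_f)) = 9.16×10^-5
Q = -0.965·0.006929·ln(2.888×10^-4) = 0.05450 m³/s
Check: V = 1.28 m/s, Re = 1.95×10^5, f = 0.02009, h_f = 13.5 m ≈ 13.4 m ✓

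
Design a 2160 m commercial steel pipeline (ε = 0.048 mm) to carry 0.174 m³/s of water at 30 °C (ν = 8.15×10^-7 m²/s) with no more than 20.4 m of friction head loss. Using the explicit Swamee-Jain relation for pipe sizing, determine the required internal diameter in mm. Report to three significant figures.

D ≈ 332 mm

Swamee-Jain (Type III): D = 0.66·[ε^1.25·(LQ²/(gh_f))^4.75 + ν·Q^9.4·(L/(gh_f))^5.2]^0.04
LQ²/(gh_f) = 0.3268; L/(gh_f) = 10.79
Term 1 = ε^1.25·(…)^4.75 = 1.97×10^-8; Term 2 = ν·Q^9.4·(…)^5.2 = 1.40×10^-8
D = 0.66·(1.97×10^-8 + 1.40×10^-8)^0.04 = 0.3316 m = 332 mm
Check: V = 2.01 m/s, Re = 8.20×10^5, f = 0.01433, h_f = 19.3 m ≈ 20.4 m ✓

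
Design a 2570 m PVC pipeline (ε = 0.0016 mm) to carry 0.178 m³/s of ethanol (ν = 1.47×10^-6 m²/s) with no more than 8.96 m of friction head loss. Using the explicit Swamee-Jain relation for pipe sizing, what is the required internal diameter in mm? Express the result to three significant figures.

Swamee-Jain (Type III): D = 0.66·[ε^1.25·(LQ²/(gh_f))^4.75 + ν·Q^9.4·(L/(gh_f))^5.2]^0.04
LQ²/(gh_f) = 0.9264; L/(gh_f) = 29.24
Term 1 = ε^1.25·(…)^4.75 = 3.96×10^-8; Term 2 = ν·Q^9.4·(…)^5.2 = 5.55×10^-6
D = 0.66·(3.96×10^-8 + 5.55×10^-6)^0.04 = 0.4069 m = 407 mm
Check: V = 1.37 m/s, Re = 3.79×10^5, f = 0.01382, h_f = 8.34 m ≈ 8.96 m ✓

D ≈ 407 mm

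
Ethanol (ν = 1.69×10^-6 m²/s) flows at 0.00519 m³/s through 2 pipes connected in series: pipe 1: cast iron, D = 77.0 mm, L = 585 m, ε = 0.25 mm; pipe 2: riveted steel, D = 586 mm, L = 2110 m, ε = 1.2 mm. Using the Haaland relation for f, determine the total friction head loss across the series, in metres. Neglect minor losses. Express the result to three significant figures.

Pipe 1: V = 1.115 m/s, Re = 5.08×10^4, ε/D = 0.00325, f = 0.02891, h_1 = f(L/D)V²/2g = 13.91 m
Pipe 2: V = 0.01924 m/s, Re = 6670, ε/D = 0.00205, f = 0.03685, h_2 = f(L/D)V²/2g = 0.002505 m
Series → Q common, losses add: H = Σh = 13.91 m

H ≈ 13.9 m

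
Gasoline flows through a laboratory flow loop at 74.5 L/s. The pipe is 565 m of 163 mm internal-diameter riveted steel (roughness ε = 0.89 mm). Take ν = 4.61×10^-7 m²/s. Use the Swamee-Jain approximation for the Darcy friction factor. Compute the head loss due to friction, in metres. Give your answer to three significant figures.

V = 4Q/(πD²) = 4·0.0745/(π·0.163²) = 3.570 m/s
Re = VD/ν = 3.570·0.163/4.61×10^-7 = 1.26×10^6 → turbulent
ε/D = 0.89/163 = 0.00546
Swamee-Jain: f = 0.03131
h_f = f(L/D)V²/(2g) = 0.03131·(565/0.163)·3.570²/(2·9.81) = 70.51 m

h_f ≈ 70.5 m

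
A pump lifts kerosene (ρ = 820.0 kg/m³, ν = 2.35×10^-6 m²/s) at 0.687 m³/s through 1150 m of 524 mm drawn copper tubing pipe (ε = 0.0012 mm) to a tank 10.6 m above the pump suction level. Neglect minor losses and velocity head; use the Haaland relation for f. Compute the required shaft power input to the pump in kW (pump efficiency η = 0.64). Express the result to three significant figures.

P_shaft ≈ 212 kW

V = 4Q/(πD²) = 3.186 m/s; Re = 7.10×10^5; ε/D = 2.29×10^-6; f = 0.01231
h_f = f(L/D)V²/2g = 13.98 m
Total head H = z + h_f = 10.6 + 13.98 = 24.58 m
P_hyd = ρgQH = 820.0·9.81·0.687·24.58 = 135.8 kW
P_shaft = P_hyd/η = 135.8/0.64 = 212.2 kW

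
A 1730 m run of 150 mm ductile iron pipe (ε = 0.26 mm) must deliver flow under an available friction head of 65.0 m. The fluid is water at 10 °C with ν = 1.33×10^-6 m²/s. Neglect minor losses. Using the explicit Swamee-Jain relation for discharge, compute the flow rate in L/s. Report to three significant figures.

Swamee-Jain (Type II): Q = -0.965·√(gD⁵h_f/L)·ln[ε/(3.7D) + √(3.17ν²L/(gD³h_f))]
√(gD⁵h_f/L) = √(9.81·0.150⁵·65.0/1730) = 0.005290
ε/(3.7D) = 4.68×10^-4; √(3.17ν²L/(gD³h_f)) = 6.71×10^-5
Q = -0.965·0.005290·ln(5.356×10^-4) = 0.03845 m³/s
Check: V = 2.18 m/s, Re = 2.45×10^5, f = 0.02352, h_f = 65.5 m ≈ 65.0 m ✓

Q ≈ 38.5 L/s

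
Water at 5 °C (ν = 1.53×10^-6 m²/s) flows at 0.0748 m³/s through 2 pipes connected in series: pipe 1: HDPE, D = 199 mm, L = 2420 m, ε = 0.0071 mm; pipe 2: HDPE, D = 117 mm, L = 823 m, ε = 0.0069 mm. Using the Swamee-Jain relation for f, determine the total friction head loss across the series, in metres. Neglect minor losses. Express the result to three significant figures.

Pipe 1: V = 2.405 m/s, Re = 3.13×10^5, ε/D = 3.57×10^-5, f = 0.01468, h_1 = f(L/D)V²/2g = 52.62 m
Pipe 2: V = 6.957 m/s, Re = 5.32×10^5, ε/D = 5.90×10^-5, f = 0.01384, h_2 = f(L/D)V²/2g = 240.2 m
Series → Q common, losses add: H = Σh = 292.8 m

H ≈ 293 m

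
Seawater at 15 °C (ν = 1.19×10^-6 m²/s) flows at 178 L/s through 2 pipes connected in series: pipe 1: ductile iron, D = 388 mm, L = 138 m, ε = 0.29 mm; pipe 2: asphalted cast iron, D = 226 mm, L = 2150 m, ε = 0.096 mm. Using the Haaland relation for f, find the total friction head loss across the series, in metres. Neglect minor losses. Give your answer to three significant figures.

Pipe 1: V = 1.505 m/s, Re = 4.91×10^5, ε/D = 7.47×10^-4, f = 0.01900, h_1 = f(L/D)V²/2g = 0.7807 m
Pipe 2: V = 4.437 m/s, Re = 8.43×10^5, ε/D = 4.25×10^-4, f = 0.01672, h_2 = f(L/D)V²/2g = 159.6 m
Series → Q common, losses add: H = Σh = 160.4 m

H ≈ 160 m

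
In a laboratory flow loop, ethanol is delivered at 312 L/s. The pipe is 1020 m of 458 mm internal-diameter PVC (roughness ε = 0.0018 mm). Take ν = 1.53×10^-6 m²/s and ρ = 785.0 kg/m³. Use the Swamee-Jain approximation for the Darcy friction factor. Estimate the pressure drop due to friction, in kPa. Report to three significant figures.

Δp ≈ 40.3 kPa

V = 4Q/(πD²) = 4·0.312/(π·0.458²) = 1.894 m/s
Re = VD/ν = 1.894·0.458/1.53×10^-6 = 5.67×10^5 → turbulent
ε/D = 0.0018/458 = 3.93×10^-6
Swamee-Jain: f = 0.01287
h_f = f(L/D)V²/(2g) = 0.01287·(1020/0.458)·1.894²/(2·9.81) = 5.240 m
Δp = ρg·h_f = 785.0·9.81·5.240 = 40.35 kPa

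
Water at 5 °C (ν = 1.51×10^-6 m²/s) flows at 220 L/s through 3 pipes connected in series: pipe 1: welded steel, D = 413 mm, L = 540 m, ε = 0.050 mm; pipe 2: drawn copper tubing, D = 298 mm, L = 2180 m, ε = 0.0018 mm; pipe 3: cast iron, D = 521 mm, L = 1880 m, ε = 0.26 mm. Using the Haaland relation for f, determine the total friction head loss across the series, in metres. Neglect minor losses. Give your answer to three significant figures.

Pipe 1: V = 1.642 m/s, Re = 4.49×10^5, ε/D = 1.21×10^-4, f = 0.01467, h_1 = f(L/D)V²/2g = 2.636 m
Pipe 2: V = 3.154 m/s, Re = 6.23×10^5, ε/D = 6.04×10^-6, f = 0.01264, h_2 = f(L/D)V²/2g = 46.90 m
Pipe 3: V = 1.032 m/s, Re = 3.56×10^5, ε/D = 4.99×10^-4, f = 0.01788, h_3 = f(L/D)V²/2g = 3.501 m
Series → Q common, losses add: H = Σh = 53.04 m

H ≈ 53.0 m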